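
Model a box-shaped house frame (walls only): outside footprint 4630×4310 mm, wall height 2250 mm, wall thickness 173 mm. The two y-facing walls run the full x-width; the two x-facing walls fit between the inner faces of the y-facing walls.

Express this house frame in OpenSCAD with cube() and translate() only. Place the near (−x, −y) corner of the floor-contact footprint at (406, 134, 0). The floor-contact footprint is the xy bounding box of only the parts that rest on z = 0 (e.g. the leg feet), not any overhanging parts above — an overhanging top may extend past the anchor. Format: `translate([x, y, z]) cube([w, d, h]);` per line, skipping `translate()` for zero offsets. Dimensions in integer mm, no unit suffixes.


translate([406, 134, 0]) cube([4630, 173, 2250]);
translate([406, 4271, 0]) cube([4630, 173, 2250]);
translate([406, 307, 0]) cube([173, 3964, 2250]);
translate([4863, 307, 0]) cube([173, 3964, 2250]);


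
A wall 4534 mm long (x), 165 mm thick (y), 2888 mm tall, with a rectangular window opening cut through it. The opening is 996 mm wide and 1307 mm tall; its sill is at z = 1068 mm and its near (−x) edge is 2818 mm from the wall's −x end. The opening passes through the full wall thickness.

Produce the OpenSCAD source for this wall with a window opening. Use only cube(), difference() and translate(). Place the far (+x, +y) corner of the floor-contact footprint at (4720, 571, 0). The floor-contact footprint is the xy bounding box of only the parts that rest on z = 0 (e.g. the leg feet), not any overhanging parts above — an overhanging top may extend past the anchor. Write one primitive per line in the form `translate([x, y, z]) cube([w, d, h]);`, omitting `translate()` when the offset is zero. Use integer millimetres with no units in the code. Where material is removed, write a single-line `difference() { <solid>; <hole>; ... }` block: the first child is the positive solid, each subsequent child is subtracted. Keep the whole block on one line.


difference() { translate([186, 406, 0]) cube([4534, 165, 2888]); translate([3004, 406, 1068]) cube([996, 165, 1307]); }


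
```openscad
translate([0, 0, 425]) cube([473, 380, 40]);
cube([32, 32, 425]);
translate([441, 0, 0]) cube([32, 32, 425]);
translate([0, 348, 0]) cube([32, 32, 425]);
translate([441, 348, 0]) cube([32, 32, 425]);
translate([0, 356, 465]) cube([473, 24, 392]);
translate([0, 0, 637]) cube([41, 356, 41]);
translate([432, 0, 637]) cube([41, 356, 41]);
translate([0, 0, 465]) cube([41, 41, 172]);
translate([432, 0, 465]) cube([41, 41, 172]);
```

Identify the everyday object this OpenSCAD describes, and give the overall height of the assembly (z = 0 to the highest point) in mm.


A chair. The overall height is 857 mm.

A slab on four corner posts with a tall panel at the back — a chair. The seat slab sits at z = 425 with thickness 40, and the 392 mm backrest starts at the seat top, so the overall height is 425 + 40 + 392 = 857 mm.


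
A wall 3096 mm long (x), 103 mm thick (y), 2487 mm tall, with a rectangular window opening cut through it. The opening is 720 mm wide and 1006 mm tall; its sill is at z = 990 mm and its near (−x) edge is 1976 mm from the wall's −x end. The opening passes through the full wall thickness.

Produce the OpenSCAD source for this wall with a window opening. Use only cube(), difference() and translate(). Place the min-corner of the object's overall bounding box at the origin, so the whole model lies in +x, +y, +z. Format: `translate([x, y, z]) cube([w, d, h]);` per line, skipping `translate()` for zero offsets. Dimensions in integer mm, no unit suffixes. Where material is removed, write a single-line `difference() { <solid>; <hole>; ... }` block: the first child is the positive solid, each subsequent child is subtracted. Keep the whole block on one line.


difference() { cube([3096, 103, 2487]); translate([1976, 0, 990]) cube([720, 103, 1006]); }


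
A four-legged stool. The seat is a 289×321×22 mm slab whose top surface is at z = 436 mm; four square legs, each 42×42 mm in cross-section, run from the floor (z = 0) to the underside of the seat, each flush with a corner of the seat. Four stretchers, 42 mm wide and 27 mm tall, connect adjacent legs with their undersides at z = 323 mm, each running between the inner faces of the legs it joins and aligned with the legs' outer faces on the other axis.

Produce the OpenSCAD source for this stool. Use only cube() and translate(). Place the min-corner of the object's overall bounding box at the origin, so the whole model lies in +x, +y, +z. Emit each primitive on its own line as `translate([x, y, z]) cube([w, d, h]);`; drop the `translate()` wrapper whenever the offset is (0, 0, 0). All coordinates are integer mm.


translate([0, 0, 414]) cube([289, 321, 22]);
cube([42, 42, 414]);
translate([247, 0, 0]) cube([42, 42, 414]);
translate([0, 279, 0]) cube([42, 42, 414]);
translate([247, 279, 0]) cube([42, 42, 414]);
translate([42, 0, 323]) cube([205, 42, 27]);
translate([42, 279, 323]) cube([205, 42, 27]);
translate([0, 42, 323]) cube([42, 237, 27]);
translate([247, 42, 323]) cube([42, 237, 27]);


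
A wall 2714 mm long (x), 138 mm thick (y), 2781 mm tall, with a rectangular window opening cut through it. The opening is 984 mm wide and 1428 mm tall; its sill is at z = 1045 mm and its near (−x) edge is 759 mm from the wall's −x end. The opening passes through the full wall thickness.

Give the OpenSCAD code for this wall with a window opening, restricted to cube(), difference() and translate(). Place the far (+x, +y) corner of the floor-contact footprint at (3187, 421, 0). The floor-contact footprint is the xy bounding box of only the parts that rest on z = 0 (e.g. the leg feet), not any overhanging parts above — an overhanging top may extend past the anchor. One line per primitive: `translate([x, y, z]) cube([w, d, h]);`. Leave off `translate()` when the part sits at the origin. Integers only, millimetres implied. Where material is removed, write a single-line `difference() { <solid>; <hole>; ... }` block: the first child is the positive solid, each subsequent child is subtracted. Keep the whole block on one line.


difference() { translate([473, 283, 0]) cube([2714, 138, 2781]); translate([1232, 283, 1045]) cube([984, 138, 1428]); }


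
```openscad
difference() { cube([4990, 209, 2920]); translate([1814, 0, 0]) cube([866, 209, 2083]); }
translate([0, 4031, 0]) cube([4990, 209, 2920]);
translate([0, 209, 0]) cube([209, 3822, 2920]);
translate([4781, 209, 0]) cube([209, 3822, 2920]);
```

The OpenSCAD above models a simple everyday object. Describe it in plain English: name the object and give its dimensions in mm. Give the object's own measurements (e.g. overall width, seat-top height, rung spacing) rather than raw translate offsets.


A single room: four walls, each 2920 mm tall and 209 mm thick, enclosing an outside footprint 4990×4240 mm (x × y), no floor or roof. The front and back walls (−y and +y sides) run the full x-width; the side walls fit between their inner faces. A door opening 866 mm wide and 2083 mm tall is cut through the front wall from the floor up, its −x edge 1814 mm from the wall's −x end.


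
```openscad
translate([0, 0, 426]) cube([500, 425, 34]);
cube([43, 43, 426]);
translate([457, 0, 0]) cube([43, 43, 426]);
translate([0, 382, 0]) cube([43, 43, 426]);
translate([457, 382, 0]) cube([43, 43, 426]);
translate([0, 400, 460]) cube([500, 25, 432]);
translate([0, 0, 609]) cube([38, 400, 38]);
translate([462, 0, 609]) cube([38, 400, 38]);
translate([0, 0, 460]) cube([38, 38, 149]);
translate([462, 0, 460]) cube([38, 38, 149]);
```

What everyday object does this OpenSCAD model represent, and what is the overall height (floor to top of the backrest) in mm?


A chair. The overall height is 892 mm.

A slab on four corner posts with a tall panel at the back — a chair. The seat slab sits at z = 426 with thickness 34, and the 432 mm backrest starts at the seat top, so the overall height is 426 + 34 + 432 = 892 mm.


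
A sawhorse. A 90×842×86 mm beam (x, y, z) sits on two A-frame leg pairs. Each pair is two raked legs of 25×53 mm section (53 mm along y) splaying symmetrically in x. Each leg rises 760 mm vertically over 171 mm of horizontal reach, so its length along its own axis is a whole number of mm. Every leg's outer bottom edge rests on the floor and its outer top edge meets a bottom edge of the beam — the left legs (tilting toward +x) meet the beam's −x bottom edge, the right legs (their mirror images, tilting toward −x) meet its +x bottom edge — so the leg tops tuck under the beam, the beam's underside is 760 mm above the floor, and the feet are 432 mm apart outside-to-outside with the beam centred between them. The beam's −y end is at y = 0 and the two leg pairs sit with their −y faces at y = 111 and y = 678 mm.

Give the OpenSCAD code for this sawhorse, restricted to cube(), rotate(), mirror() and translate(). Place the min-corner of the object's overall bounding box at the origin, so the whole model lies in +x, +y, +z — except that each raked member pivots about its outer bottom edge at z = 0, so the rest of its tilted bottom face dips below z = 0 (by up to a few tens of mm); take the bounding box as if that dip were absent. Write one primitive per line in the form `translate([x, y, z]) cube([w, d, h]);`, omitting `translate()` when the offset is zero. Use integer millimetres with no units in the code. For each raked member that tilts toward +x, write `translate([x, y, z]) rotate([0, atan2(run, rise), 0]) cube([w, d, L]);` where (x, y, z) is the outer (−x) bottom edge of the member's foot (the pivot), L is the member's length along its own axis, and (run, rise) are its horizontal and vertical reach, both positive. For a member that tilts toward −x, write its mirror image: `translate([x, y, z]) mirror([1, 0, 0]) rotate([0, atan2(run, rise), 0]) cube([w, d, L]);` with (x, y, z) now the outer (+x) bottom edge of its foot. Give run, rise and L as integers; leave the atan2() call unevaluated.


translate([171, 0, 760]) cube([90, 842, 86]);
translate([0, 111, 0]) rotate([0, atan2(171, 760), 0]) cube([25, 53, 779]);
translate([432, 111, 0]) mirror([1, 0, 0]) rotate([0, atan2(171, 760), 0]) cube([25, 53, 779]);
translate([0, 678, 0]) rotate([0, atan2(171, 760), 0]) cube([25, 53, 779]);
translate([432, 678, 0]) mirror([1, 0, 0]) rotate([0, atan2(171, 760), 0]) cube([25, 53, 779]);


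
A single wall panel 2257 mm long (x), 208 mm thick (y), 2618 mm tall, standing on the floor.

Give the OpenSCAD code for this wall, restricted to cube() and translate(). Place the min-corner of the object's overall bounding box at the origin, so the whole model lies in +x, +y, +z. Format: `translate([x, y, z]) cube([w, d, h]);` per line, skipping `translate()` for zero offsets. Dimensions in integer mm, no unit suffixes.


cube([2257, 208, 2618]);


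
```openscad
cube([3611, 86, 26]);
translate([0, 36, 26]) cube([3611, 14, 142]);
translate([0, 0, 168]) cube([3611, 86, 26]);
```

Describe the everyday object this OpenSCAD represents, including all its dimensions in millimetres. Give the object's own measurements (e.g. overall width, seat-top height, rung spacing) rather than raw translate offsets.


An I-beam lying along x, 3611 mm long. Overall section height 194 mm. Two flanges 86 mm wide (y) and 26 mm thick, one on the floor and one at the top; a web 14 mm thick runs between them, centred on the flange width.


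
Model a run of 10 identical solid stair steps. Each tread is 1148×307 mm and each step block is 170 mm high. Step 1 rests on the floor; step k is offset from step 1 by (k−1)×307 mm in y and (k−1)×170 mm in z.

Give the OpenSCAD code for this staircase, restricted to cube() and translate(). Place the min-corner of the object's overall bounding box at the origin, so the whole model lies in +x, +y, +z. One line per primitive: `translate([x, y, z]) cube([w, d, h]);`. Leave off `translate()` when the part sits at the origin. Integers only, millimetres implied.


cube([1148, 307, 170]);
translate([0, 307, 170]) cube([1148, 307, 170]);
translate([0, 614, 340]) cube([1148, 307, 170]);
translate([0, 921, 510]) cube([1148, 307, 170]);
translate([0, 1228, 680]) cube([1148, 307, 170]);
translate([0, 1535, 850]) cube([1148, 307, 170]);
translate([0, 1842, 1020]) cube([1148, 307, 170]);
translate([0, 2149, 1190]) cube([1148, 307, 170]);
translate([0, 2456, 1360]) cube([1148, 307, 170]);
translate([0, 2763, 1530]) cube([1148, 307, 170]);


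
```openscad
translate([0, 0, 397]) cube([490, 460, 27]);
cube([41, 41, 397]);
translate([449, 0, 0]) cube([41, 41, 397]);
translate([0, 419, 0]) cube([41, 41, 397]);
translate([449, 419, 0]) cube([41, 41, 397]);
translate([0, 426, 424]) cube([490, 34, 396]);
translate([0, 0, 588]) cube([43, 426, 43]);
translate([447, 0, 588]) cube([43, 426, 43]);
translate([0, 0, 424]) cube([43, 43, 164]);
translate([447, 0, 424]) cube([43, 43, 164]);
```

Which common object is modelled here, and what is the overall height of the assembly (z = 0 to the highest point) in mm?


A chair. The overall height is 820 mm.

A slab on four corner posts with a tall panel at the back — a chair. The seat slab sits at z = 397 with thickness 27, and the 396 mm backrest starts at the seat top, so the overall height is 397 + 27 + 396 = 820 mm.


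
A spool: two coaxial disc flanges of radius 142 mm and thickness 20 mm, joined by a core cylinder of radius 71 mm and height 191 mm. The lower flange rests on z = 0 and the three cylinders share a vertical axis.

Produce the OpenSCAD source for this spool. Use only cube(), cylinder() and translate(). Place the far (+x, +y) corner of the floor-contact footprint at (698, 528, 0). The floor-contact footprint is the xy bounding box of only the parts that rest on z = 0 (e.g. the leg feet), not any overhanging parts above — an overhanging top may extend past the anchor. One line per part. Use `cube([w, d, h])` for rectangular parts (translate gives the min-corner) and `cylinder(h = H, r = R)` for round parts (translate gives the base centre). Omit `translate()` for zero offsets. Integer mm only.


translate([556, 386, 0]) cylinder(h = 20, r = 142);
translate([556, 386, 20]) cylinder(h = 191, r = 71);
translate([556, 386, 211]) cylinder(h = 20, r = 142);


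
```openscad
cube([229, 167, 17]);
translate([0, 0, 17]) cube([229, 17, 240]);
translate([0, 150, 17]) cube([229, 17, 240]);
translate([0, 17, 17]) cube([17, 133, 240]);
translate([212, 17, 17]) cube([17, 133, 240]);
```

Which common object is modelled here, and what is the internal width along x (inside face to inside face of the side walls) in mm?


An open box. The internal width is 195 mm.

A 229×167 base slab with four walls standing on it — an open box. The base is 229 mm wide and the walls are 17 mm thick, so the internal width is 229 − 2 × 17 = 195 mm.


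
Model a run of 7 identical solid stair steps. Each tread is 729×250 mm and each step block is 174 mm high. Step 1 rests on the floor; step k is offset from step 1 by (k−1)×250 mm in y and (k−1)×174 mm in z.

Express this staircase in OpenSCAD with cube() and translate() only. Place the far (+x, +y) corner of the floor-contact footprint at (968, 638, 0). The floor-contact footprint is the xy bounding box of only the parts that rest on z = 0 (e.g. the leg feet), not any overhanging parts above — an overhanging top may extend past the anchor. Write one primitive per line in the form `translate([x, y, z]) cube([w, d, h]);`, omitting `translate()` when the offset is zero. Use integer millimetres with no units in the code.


translate([239, 388, 0]) cube([729, 250, 174]);
translate([239, 638, 174]) cube([729, 250, 174]);
translate([239, 888, 348]) cube([729, 250, 174]);
translate([239, 1138, 522]) cube([729, 250, 174]);
translate([239, 1388, 696]) cube([729, 250, 174]);
translate([239, 1638, 870]) cube([729, 250, 174]);
translate([239, 1888, 1044]) cube([729, 250, 174]);


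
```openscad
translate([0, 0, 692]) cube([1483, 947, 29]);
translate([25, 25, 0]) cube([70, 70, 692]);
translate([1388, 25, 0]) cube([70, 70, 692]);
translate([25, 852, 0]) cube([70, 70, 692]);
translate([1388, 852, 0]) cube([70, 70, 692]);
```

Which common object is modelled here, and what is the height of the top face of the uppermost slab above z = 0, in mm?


A table. The table height is 721 mm.

A 1483×947×29 slab sits at z = 692 on four 70 mm square posts — a table. The top surface is at 692 + 29 = 721 mm.


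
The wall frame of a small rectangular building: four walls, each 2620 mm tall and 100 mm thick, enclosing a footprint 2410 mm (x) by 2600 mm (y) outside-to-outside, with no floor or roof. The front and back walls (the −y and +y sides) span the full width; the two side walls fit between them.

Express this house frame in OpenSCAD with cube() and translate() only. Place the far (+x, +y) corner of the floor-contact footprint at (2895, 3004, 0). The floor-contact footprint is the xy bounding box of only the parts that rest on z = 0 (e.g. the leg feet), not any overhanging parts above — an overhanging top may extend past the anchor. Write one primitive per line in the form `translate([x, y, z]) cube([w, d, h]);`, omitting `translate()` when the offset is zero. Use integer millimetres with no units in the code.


translate([485, 404, 0]) cube([2410, 100, 2620]);
translate([485, 2904, 0]) cube([2410, 100, 2620]);
translate([485, 504, 0]) cube([100, 2400, 2620]);
translate([2795, 504, 0]) cube([100, 2400, 2620]);


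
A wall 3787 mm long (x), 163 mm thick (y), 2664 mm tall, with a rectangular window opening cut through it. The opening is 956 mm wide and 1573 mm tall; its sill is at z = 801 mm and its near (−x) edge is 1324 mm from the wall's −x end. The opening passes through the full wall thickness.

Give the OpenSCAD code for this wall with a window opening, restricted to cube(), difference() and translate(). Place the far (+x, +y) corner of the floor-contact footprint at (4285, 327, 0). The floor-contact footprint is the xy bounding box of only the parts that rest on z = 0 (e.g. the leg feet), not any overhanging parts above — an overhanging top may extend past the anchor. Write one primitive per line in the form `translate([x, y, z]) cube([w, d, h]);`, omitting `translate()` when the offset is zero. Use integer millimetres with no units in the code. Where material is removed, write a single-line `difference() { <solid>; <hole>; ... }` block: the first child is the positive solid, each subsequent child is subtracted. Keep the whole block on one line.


difference() { translate([498, 164, 0]) cube([3787, 163, 2664]); translate([1822, 164, 801]) cube([956, 163, 1573]); }


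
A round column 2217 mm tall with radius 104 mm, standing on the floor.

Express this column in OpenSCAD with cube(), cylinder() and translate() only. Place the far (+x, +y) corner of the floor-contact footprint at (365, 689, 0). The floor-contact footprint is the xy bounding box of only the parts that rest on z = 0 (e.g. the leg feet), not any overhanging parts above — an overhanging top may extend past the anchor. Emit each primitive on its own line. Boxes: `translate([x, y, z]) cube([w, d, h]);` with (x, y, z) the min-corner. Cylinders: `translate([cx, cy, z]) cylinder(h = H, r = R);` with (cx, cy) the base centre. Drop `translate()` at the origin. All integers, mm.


translate([261, 585, 0]) cylinder(h = 2217, r = 104);


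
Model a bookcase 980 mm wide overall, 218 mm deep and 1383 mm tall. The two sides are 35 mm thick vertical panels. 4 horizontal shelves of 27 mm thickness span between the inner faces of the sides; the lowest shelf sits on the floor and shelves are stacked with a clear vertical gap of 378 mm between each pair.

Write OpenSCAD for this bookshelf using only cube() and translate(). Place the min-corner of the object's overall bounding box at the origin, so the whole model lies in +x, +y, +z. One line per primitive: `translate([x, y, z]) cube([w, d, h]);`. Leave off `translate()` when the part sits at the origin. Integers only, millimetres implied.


cube([35, 218, 1383]);
translate([945, 0, 0]) cube([35, 218, 1383]);
translate([35, 0, 0]) cube([910, 218, 27]);
translate([35, 0, 405]) cube([910, 218, 27]);
translate([35, 0, 810]) cube([910, 218, 27]);
translate([35, 0, 1215]) cube([910, 218, 27]);


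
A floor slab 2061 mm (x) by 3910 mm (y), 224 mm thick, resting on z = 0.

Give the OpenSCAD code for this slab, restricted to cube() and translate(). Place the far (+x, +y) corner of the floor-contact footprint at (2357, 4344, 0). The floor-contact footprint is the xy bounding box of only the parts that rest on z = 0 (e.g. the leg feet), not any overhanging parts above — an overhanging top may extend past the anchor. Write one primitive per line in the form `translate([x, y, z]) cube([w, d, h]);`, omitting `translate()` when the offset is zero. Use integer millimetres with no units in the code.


translate([296, 434, 0]) cube([2061, 3910, 224]);


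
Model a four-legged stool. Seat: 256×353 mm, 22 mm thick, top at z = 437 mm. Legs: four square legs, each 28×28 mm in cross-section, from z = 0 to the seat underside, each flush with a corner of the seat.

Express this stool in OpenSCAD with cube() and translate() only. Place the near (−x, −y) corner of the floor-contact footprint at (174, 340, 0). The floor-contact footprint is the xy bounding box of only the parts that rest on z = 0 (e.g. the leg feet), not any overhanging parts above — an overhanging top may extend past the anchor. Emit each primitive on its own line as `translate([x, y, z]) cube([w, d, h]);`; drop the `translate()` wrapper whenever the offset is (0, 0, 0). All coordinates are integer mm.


translate([174, 340, 415]) cube([256, 353, 22]);
translate([174, 340, 0]) cube([28, 28, 415]);
translate([402, 340, 0]) cube([28, 28, 415]);
translate([174, 665, 0]) cube([28, 28, 415]);
translate([402, 665, 0]) cube([28, 28, 415]);


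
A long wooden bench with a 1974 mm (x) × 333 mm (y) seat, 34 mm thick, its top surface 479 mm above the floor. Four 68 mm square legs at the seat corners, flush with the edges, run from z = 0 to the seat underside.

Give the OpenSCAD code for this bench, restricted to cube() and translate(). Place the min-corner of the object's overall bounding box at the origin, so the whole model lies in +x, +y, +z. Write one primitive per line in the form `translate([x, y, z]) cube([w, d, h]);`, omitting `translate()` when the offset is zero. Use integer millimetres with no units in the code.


translate([0, 0, 445]) cube([1974, 333, 34]);
cube([68, 68, 445]);
translate([0, 265, 0]) cube([68, 68, 445]);
translate([1906, 0, 0]) cube([68, 68, 445]);
translate([1906, 265, 0]) cube([68, 68, 445]);


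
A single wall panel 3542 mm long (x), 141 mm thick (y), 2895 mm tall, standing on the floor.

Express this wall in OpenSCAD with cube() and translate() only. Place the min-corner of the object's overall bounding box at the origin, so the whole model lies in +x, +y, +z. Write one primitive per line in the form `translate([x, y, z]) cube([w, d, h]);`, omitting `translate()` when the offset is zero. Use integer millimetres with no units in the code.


cube([3542, 141, 2895]);


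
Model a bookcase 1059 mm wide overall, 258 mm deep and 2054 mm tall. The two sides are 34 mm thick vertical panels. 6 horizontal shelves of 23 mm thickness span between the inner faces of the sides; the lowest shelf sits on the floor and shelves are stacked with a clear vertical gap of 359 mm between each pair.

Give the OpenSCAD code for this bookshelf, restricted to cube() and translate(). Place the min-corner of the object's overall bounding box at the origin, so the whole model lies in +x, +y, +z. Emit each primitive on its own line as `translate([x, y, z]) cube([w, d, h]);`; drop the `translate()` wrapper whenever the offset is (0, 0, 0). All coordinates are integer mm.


cube([34, 258, 2054]);
translate([1025, 0, 0]) cube([34, 258, 2054]);
translate([34, 0, 0]) cube([991, 258, 23]);
translate([34, 0, 382]) cube([991, 258, 23]);
translate([34, 0, 764]) cube([991, 258, 23]);
translate([34, 0, 1146]) cube([991, 258, 23]);
translate([34, 0, 1528]) cube([991, 258, 23]);
translate([34, 0, 1910]) cube([991, 258, 23]);


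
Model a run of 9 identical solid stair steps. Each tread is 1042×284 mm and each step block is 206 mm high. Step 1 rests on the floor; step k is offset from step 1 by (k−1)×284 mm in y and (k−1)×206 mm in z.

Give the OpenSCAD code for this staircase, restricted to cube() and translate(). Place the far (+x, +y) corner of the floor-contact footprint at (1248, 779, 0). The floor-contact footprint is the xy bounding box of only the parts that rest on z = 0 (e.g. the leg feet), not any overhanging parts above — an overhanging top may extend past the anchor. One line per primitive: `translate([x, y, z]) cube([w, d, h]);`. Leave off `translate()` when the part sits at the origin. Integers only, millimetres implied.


translate([206, 495, 0]) cube([1042, 284, 206]);
translate([206, 779, 206]) cube([1042, 284, 206]);
translate([206, 1063, 412]) cube([1042, 284, 206]);
translate([206, 1347, 618]) cube([1042, 284, 206]);
translate([206, 1631, 824]) cube([1042, 284, 206]);
translate([206, 1915, 1030]) cube([1042, 284, 206]);
translate([206, 2199, 1236]) cube([1042, 284, 206]);
translate([206, 2483, 1442]) cube([1042, 284, 206]);
translate([206, 2767, 1648]) cube([1042, 284, 206]);


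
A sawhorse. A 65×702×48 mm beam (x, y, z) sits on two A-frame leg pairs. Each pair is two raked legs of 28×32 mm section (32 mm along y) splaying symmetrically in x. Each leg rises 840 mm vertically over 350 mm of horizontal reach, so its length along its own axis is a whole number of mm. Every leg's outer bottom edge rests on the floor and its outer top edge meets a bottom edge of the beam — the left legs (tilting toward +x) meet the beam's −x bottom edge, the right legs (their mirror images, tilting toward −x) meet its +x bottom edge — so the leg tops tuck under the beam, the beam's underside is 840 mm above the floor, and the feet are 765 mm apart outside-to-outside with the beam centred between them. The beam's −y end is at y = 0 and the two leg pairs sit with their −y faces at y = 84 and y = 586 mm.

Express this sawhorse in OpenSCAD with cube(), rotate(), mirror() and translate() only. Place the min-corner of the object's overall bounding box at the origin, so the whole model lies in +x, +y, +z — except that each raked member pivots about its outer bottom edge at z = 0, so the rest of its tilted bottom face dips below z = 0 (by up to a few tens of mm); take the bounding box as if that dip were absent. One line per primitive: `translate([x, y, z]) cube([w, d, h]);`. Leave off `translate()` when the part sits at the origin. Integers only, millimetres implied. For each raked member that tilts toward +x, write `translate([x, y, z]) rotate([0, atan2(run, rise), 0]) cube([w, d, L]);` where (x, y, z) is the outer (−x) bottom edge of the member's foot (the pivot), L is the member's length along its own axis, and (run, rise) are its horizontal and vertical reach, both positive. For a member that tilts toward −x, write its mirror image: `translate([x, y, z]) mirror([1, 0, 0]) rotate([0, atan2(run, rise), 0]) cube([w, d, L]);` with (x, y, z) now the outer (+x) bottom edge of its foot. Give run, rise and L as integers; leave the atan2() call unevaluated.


translate([350, 0, 840]) cube([65, 702, 48]);
translate([0, 84, 0]) rotate([0, atan2(350, 840), 0]) cube([28, 32, 910]);
translate([765, 84, 0]) mirror([1, 0, 0]) rotate([0, atan2(350, 840), 0]) cube([28, 32, 910]);
translate([0, 586, 0]) rotate([0, atan2(350, 840), 0]) cube([28, 32, 910]);
translate([765, 586, 0]) mirror([1, 0, 0]) rotate([0, atan2(350, 840), 0]) cube([28, 32, 910]);


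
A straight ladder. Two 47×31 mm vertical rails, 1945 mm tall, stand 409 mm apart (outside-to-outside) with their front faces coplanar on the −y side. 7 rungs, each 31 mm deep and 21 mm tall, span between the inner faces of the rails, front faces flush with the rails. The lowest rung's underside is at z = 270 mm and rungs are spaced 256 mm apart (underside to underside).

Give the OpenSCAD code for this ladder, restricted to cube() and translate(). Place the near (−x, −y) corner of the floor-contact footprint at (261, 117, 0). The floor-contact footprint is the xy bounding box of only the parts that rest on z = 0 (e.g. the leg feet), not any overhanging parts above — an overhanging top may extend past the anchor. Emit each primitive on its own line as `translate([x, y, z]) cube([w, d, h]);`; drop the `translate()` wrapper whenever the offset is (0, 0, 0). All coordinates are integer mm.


translate([261, 117, 0]) cube([47, 31, 1945]);
translate([623, 117, 0]) cube([47, 31, 1945]);
translate([308, 117, 270]) cube([315, 31, 21]);
translate([308, 117, 526]) cube([315, 31, 21]);
translate([308, 117, 782]) cube([315, 31, 21]);
translate([308, 117, 1038]) cube([315, 31, 21]);
translate([308, 117, 1294]) cube([315, 31, 21]);
translate([308, 117, 1550]) cube([315, 31, 21]);
translate([308, 117, 1806]) cube([315, 31, 21]);


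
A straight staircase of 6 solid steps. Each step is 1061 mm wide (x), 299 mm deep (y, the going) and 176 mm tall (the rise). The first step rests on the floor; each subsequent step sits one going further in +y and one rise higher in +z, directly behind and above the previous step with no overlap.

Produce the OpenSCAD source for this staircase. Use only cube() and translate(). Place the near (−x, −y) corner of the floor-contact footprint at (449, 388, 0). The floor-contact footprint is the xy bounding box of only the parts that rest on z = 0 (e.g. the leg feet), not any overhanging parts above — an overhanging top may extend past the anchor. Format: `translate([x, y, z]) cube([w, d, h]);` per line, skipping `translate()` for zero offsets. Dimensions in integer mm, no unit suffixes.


translate([449, 388, 0]) cube([1061, 299, 176]);
translate([449, 687, 176]) cube([1061, 299, 176]);
translate([449, 986, 352]) cube([1061, 299, 176]);
translate([449, 1285, 528]) cube([1061, 299, 176]);
translate([449, 1584, 704]) cube([1061, 299, 176]);
translate([449, 1883, 880]) cube([1061, 299, 176]);


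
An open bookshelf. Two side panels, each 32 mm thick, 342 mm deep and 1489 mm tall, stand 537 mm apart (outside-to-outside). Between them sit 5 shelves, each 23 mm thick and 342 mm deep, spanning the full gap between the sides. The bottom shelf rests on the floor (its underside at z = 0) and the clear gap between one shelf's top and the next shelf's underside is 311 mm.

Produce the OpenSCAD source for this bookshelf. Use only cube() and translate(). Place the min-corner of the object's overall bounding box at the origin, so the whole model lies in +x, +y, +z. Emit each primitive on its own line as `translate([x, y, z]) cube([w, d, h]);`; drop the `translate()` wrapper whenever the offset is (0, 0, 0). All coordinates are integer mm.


cube([32, 342, 1489]);
translate([505, 0, 0]) cube([32, 342, 1489]);
translate([32, 0, 0]) cube([473, 342, 23]);
translate([32, 0, 334]) cube([473, 342, 23]);
translate([32, 0, 668]) cube([473, 342, 23]);
translate([32, 0, 1002]) cube([473, 342, 23]);
translate([32, 0, 1336]) cube([473, 342, 23]);


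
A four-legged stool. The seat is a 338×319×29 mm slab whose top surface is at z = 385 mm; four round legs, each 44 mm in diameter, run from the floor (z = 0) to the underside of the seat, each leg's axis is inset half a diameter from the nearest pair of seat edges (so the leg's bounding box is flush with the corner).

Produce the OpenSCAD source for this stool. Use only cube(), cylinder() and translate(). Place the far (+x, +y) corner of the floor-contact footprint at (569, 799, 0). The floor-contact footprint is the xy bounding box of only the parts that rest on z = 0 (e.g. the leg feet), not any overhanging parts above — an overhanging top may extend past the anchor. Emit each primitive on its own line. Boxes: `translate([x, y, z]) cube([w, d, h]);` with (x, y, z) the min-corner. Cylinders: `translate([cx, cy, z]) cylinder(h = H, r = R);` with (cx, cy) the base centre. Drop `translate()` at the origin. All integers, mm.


// leg_h = 385 - 29 = 356
translate([231, 480, 356]) cube([338, 319, 29]);
translate([253, 502, 0]) cylinder(h = 356, r = 22);
translate([547, 502, 0]) cylinder(h = 356, r = 22);
translate([253, 777, 0]) cylinder(h = 356, r = 22);
translate([547, 777, 0]) cylinder(h = 356, r = 22);


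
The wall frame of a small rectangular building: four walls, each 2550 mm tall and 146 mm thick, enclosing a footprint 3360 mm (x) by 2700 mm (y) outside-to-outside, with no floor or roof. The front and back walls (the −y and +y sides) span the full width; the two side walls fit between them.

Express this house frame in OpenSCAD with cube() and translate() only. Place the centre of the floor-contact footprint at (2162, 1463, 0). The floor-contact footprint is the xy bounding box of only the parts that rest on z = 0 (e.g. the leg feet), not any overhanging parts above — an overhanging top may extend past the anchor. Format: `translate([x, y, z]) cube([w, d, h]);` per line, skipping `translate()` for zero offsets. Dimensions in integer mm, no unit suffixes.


translate([482, 113, 0]) cube([3360, 146, 2550]);
translate([482, 2667, 0]) cube([3360, 146, 2550]);
translate([482, 259, 0]) cube([146, 2408, 2550]);
translate([3696, 259, 0]) cube([146, 2408, 2550]);


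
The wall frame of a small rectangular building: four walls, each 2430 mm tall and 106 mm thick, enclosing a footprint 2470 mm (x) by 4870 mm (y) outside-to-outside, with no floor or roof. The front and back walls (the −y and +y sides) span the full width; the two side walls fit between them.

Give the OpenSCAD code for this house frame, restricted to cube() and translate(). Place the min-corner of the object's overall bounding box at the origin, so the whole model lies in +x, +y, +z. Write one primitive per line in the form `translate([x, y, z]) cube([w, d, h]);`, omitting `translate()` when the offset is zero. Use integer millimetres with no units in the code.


cube([2470, 106, 2430]);
translate([0, 4764, 0]) cube([2470, 106, 2430]);
translate([0, 106, 0]) cube([106, 4658, 2430]);
translate([2364, 106, 0]) cube([106, 4658, 2430]);


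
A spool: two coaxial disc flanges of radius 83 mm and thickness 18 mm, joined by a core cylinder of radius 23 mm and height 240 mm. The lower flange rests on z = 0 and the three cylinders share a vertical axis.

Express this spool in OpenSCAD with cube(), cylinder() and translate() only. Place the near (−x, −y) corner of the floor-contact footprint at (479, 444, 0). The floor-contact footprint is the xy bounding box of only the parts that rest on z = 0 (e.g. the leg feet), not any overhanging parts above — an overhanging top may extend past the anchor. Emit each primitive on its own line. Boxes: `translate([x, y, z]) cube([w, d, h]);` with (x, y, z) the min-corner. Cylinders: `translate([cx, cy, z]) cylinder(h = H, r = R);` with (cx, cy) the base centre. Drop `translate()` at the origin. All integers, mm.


translate([562, 527, 0]) cylinder(h = 18, r = 83);
translate([562, 527, 18]) cylinder(h = 240, r = 23);
translate([562, 527, 258]) cylinder(h = 18, r = 83);


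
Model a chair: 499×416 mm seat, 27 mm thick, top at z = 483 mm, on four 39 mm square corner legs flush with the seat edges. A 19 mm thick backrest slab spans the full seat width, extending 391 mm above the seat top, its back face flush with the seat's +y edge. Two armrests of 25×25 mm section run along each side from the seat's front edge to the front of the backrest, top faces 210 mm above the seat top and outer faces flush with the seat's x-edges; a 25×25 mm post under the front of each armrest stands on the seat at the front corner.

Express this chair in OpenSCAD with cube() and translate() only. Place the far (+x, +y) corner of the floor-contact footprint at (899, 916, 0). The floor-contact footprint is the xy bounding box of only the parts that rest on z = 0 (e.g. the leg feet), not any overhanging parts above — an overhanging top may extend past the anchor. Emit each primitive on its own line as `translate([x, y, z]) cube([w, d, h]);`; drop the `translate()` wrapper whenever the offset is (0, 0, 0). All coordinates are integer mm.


// leg_h = 483 - 27 = 456
// arm post h = 210 - 25 = 185
translate([400, 500, 456]) cube([499, 416, 27]);
translate([400, 500, 0]) cube([39, 39, 456]);
translate([860, 500, 0]) cube([39, 39, 456]);
translate([400, 877, 0]) cube([39, 39, 456]);
translate([860, 877, 0]) cube([39, 39, 456]);
translate([400, 897, 483]) cube([499, 19, 391]);
translate([400, 500, 668]) cube([25, 397, 25]);
translate([874, 500, 668]) cube([25, 397, 25]);
translate([400, 500, 483]) cube([25, 25, 185]);
translate([874, 500, 483]) cube([25, 25, 185]);


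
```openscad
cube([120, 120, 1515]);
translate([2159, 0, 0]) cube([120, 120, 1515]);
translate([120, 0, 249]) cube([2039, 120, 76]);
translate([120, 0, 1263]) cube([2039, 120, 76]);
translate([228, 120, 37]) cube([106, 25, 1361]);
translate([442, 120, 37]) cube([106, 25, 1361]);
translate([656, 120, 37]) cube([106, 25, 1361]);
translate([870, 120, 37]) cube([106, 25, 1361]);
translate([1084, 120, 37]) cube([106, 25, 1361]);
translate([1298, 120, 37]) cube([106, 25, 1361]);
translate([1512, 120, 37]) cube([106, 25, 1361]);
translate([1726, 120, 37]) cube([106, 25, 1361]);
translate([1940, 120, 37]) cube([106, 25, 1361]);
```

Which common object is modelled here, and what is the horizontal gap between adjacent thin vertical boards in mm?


A fence section. The picket gap is 108 mm.

Two posts, two rails, 9 pickets — a fence section. Span 2039 mm holds 9 pickets of 106 mm with 10 equal gaps: ⌊(2039 − 9·106) / 10⌋ = 108 mm.


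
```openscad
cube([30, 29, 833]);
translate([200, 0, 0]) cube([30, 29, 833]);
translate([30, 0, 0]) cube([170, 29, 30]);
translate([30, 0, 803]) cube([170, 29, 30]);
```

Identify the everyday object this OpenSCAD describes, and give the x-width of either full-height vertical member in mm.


A picture frame. The border width is 30 mm.

Four thin pieces enclosing a rectangular opening — a picture frame. The two full-height stiles are 833 mm tall; the top rail sits at z = 803 and is 30 mm tall, so the border above the opening is 833 − 803 = 30 mm, matching the stile x-width.


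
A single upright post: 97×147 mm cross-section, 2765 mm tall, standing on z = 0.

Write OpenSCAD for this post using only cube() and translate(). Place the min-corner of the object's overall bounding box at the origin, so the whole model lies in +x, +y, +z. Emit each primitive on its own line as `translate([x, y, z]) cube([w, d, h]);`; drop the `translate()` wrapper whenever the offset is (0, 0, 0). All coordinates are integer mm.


cube([97, 147, 2765]);


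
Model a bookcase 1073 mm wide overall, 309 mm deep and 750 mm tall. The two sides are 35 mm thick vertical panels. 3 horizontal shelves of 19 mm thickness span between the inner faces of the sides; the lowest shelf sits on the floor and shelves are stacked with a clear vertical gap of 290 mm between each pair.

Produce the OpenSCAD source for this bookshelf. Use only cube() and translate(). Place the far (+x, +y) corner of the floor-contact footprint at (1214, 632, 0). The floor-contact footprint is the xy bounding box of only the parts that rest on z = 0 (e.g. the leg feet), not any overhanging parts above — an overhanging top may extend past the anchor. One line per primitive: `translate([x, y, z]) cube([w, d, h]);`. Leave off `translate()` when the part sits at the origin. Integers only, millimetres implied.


translate([141, 323, 0]) cube([35, 309, 750]);
translate([1179, 323, 0]) cube([35, 309, 750]);
translate([176, 323, 0]) cube([1003, 309, 19]);
translate([176, 323, 309]) cube([1003, 309, 19]);
translate([176, 323, 618]) cube([1003, 309, 19]);


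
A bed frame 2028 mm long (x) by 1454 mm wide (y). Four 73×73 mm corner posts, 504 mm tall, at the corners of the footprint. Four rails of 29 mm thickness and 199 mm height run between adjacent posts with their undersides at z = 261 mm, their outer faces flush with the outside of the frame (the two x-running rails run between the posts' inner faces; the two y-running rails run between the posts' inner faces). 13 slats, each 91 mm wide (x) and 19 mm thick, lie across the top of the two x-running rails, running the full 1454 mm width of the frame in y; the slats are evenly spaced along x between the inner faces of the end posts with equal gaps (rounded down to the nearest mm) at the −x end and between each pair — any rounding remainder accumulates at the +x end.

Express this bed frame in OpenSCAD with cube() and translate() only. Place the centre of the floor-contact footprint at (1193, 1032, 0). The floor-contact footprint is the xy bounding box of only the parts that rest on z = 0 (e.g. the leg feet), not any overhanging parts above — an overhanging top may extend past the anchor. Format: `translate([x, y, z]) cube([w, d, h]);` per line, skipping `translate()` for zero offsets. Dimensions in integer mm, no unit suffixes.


translate([179, 305, 0]) cube([73, 73, 504]);
translate([179, 1686, 0]) cube([73, 73, 504]);
translate([2134, 305, 0]) cube([73, 73, 504]);
translate([2134, 1686, 0]) cube([73, 73, 504]);
translate([252, 305, 261]) cube([1882, 29, 199]);
translate([252, 1730, 261]) cube([1882, 29, 199]);
translate([179, 378, 261]) cube([29, 1308, 199]);
translate([2178, 378, 261]) cube([29, 1308, 199]);
translate([301, 305, 460]) cube([91, 1454, 19]);
translate([441, 305, 460]) cube([91, 1454, 19]);
translate([581, 305, 460]) cube([91, 1454, 19]);
translate([721, 305, 460]) cube([91, 1454, 19]);
translate([861, 305, 460]) cube([91, 1454, 19]);
translate([1001, 305, 460]) cube([91, 1454, 19]);
translate([1141, 305, 460]) cube([91, 1454, 19]);
translate([1281, 305, 460]) cube([91, 1454, 19]);
translate([1421, 305, 460]) cube([91, 1454, 19]);
translate([1561, 305, 460]) cube([91, 1454, 19]);
translate([1701, 305, 460]) cube([91, 1454, 19]);
translate([1841, 305, 460]) cube([91, 1454, 19]);
translate([1981, 305, 460]) cube([91, 1454, 19]);
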